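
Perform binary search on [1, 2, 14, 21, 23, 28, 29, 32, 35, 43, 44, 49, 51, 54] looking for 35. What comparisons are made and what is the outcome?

Binary search for 35 in [1, 2, 14, 21, 23, 28, 29, 32, 35, 43, 44, 49, 51, 54]:

lo=0, hi=13, mid=6, arr[mid]=29 -> 29 < 35, search right half
lo=7, hi=13, mid=10, arr[mid]=44 -> 44 > 35, search left half
lo=7, hi=9, mid=8, arr[mid]=35 -> Found target at index 8!

Binary search finds 35 at index 8 after 3 comparisons. The search repeatedly halves the search space by comparing with the middle element.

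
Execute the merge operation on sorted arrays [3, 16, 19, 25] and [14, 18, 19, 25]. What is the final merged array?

Merging process:

Compare 3 vs 14: take 3 from left. Merged: [3]
Compare 16 vs 14: take 14 from right. Merged: [3, 14]
Compare 16 vs 18: take 16 from left. Merged: [3, 14, 16]
Compare 19 vs 18: take 18 from right. Merged: [3, 14, 16, 18]
Compare 19 vs 19: take 19 from left. Merged: [3, 14, 16, 18, 19]
Compare 25 vs 19: take 19 from right. Merged: [3, 14, 16, 18, 19, 19]
Compare 25 vs 25: take 25 from left. Merged: [3, 14, 16, 18, 19, 19, 25]
Append remaining from right: [25]. Merged: [3, 14, 16, 18, 19, 19, 25, 25]

Final merged array: [3, 14, 16, 18, 19, 19, 25, 25]
Total comparisons: 7

The merged array is [3, 14, 16, 18, 19, 19, 25, 25], requiring 7 comparisons. The merge step runs in O(n) time where n is the total number of elements.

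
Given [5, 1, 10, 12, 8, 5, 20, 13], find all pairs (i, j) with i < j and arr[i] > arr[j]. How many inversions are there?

Finding inversions in [5, 1, 10, 12, 8, 5, 20, 13]:

(0, 1): arr[0]=5 > arr[1]=1
(2, 4): arr[2]=10 > arr[4]=8
(2, 5): arr[2]=10 > arr[5]=5
(3, 4): arr[3]=12 > arr[4]=8
(3, 5): arr[3]=12 > arr[5]=5
(4, 5): arr[4]=8 > arr[5]=5
(6, 7): arr[6]=20 > arr[7]=13

Total inversions: 7

The array has 7 inversion(s): (0,1), (2,4), (2,5), (3,4), (3,5), (4,5), (6,7). Each pair (i,j) satisfies i < j and arr[i] > arr[j].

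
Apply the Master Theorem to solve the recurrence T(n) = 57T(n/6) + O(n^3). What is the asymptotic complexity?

Master Theorem for T(n) = 57T(n/6) + O(n^3):

a = 57, b = 6, c = 3
log_b(a) = log_6(57) = 2.2565

Case 3: c = 3 > log_6(57) = 2.2565
T(n) = O(n^3) = O(n^3)

For T(n) = 57T(n/6) + O(n^3): log_6(57) = 2.2565. This is Case 3 of the Master Theorem (c > log_b(a), work dominated by root), giving O(n^3).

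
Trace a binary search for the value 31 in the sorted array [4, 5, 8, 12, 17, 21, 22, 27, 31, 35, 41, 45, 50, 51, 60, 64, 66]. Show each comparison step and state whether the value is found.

Binary search for 31 in [4, 5, 8, 12, 17, 21, 22, 27, 31, 35, 41, 45, 50, 51, 60, 64, 66]:

lo=0, hi=16, mid=8, arr[mid]=31 -> Found target at index 8!

Binary search finds 31 at index 8 after 1 comparisons. The search repeatedly halves the search space by comparing with the middle element.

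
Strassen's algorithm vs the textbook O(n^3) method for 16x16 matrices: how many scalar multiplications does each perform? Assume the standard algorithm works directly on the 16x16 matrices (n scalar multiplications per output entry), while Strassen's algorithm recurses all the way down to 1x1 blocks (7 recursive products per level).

Matrix multiplication for 16x16 matrices:

Standard algorithm: 16^3 = 4096 multiplications
Strassen's algorithm: 7^(log2(16)) = 7^4 = 2401 multiplications
Savings: 4096 - 2401 = 1695 multiplications

Standard: 4096 multiplications (16^3). Strassen: 2401 multiplications (7^4). Strassen reduces 8 recursive multiplications to 7 at each level.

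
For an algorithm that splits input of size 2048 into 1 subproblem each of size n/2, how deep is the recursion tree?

For divide and conquer with division factor 2:

Problem sizes at each level:
Level 0: 2048
Level 1: 1024
Level 2: 512
Level 3: 256
Level 4: 128
Level 5: 64
Level 6: 32
Level 7: 16
Level 8: 8
Level 9: 4
Level 10: 2
Level 11: 1

The root is level 0 and the size-1 base case is level 11 (the tree spans levels 0 through 11, i.e. 12 levels counting the root), so the depth is the number of divisions: log_2(2048) = 11

The recursion tree depth is log_2(2048) = 11. At each level, the problem size is divided by 2, so it takes 11 divisions to reduce to a base case of size 1. The algorithm makes 1 recursive call at each level.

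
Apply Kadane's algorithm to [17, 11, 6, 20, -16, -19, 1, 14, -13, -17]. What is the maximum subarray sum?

Using Kadane's algorithm on [17, 11, 6, 20, -16, -19, 1, 14, -13, -17]:

Scanning through the array:
Position 1 (value 11): max_ending_here = 28, max_so_far = 28
Position 2 (value 6): max_ending_here = 34, max_so_far = 34
Position 3 (value 20): max_ending_here = 54, max_so_far = 54
Position 4 (value -16): max_ending_here = 38, max_so_far = 54
Position 5 (value -19): max_ending_here = 19, max_so_far = 54
Position 6 (value 1): max_ending_here = 20, max_so_far = 54
Position 7 (value 14): max_ending_here = 34, max_so_far = 54
Position 8 (value -13): max_ending_here = 21, max_so_far = 54
Position 9 (value -17): max_ending_here = 4, max_so_far = 54

Maximum subarray: [17, 11, 6, 20]
Maximum sum: 54

The maximum subarray is [17, 11, 6, 20] with sum 54. This subarray runs from index 0 to index 3.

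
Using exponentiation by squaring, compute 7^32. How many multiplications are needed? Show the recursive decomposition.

Computing 7^32 by squaring (build up from 7^1; each line after the first costs one multiplication):

7^1 = 7
7^2 = (7^1)^2 = 7^2 = 49
7^4 = (7^2)^2 = 49^2 = 2401
7^8 = (7^4)^2 = 2401^2 = 5764801
7^16 = (7^8)^2 = 5764801^2 = 33232930569601
7^32 = (7^16)^2 = 33232930569601^2 = 1104427674243920646305299201

Result: 1104427674243920646305299201
Multiplications needed: 5 (5 lines after 7^1)

7^32 = 1104427674243920646305299201. Using exponentiation by squaring, this requires 5 multiplications. The key idea: if the exponent is even, square the half-power; if odd, multiply by the base once.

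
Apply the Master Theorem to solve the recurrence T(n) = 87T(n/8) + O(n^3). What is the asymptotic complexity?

Master Theorem for T(n) = 87T(n/8) + O(n^3):

a = 87, b = 8, c = 3
log_b(a) = log_8(87) = 2.1476

Case 3: c = 3 > log_8(87) = 2.1476
T(n) = O(n^3) = O(n^3)

For T(n) = 87T(n/8) + O(n^3): log_8(87) = 2.1476. This is Case 3 of the Master Theorem (c > log_b(a), work dominated by root), giving O(n^3).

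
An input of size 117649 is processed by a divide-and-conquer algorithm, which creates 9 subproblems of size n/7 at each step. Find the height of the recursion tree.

For divide and conquer with division factor 7:

Problem sizes at each level:
Level 0: 117649
Level 1: 16807
Level 2: 2401
Level 3: 343
Level 4: 49
Level 5: 7
Level 6: 1

The root is level 0 and the size-1 base case is level 6 (the tree spans levels 0 through 6, i.e. 7 levels counting the root), so the depth is the number of divisions: log_7(117649) = 6

The recursion tree depth is log_7(117649) = 6. At each level, the problem size is divided by 7, so it takes 6 divisions to reduce to a base case of size 1. The algorithm makes 9 recursive calls at each level.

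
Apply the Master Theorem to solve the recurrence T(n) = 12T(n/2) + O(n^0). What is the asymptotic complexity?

Master Theorem for T(n) = 12T(n/2) + O(n^0):

a = 12, b = 2, c = 0
log_b(a) = log_2(12) = 3.5850

Case 1: c = 0 < log_2(12) = 3.5850
T(n) = O(n^(log_2 12))

For T(n) = 12T(n/2) + O(n^0): log_2(12) = 3.5850. This is Case 1 of the Master Theorem (c < log_b(a), work dominated by leaves), giving O(n^(log_2 12)).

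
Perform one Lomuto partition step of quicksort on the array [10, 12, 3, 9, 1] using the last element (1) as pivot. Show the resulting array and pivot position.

Lomuto partition with pivot = 1:

Initial array: [10, 12, 3, 9, 1]

arr[0]=10 > 1: no swap
arr[1]=12 > 1: no swap
arr[2]=3 > 1: no swap
arr[3]=9 > 1: no swap

Place pivot at position 0: [1, 12, 3, 9, 10]
Pivot position: 0

After partitioning with pivot 1, the array becomes [1, 12, 3, 9, 10]. The pivot is placed at index 0. All elements to the left of the pivot are <= 1, and all elements to the right are > 1.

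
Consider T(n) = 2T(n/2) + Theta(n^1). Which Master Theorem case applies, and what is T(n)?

Master Theorem for T(n) = 2T(n/2) + O(n^1):

a = 2, b = 2, c = 1
log_b(a) = log_2(2) = 1.0000

Case 2: c = 1 = log_2(2) = 1.0000
T(n) = O(n^1 log n) = O(n log n)

For T(n) = 2T(n/2) + O(n^1): log_2(2) = 1.0000. This is Case 2 of the Master Theorem (c = log_b(a), equal work at all levels), giving O(n log n).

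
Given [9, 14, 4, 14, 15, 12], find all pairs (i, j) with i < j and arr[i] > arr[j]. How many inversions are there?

Finding inversions in [9, 14, 4, 14, 15, 12]:

(0, 2): arr[0]=9 > arr[2]=4
(1, 2): arr[1]=14 > arr[2]=4
(1, 5): arr[1]=14 > arr[5]=12
(3, 5): arr[3]=14 > arr[5]=12
(4, 5): arr[4]=15 > arr[5]=12

Total inversions: 5

The array has 5 inversion(s): (0,2), (1,2), (1,5), (3,5), (4,5). Each pair (i,j) satisfies i < j and arr[i] > arr[j].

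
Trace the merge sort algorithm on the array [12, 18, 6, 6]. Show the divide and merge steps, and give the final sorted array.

Merge sort trace:

Split: [12, 18, 6, 6] -> [12, 18] and [6, 6]
  Split: [12, 18] -> [12] and [18]
  Merge: [12] + [18] -> [12, 18]
  Split: [6, 6] -> [6] and [6]
  Merge: [6] + [6] -> [6, 6]
Merge: [12, 18] + [6, 6] -> [6, 6, 12, 18]

Final sorted array: [6, 6, 12, 18]

The merge sort proceeds by recursively splitting the array and merging sorted halves.
After all merges, the sorted array is [6, 6, 12, 18].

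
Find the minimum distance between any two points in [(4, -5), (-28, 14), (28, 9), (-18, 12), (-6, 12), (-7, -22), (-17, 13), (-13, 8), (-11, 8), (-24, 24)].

Computing all pairwise distances among 10 points:

d((4, -5), (-28, 14)) = 37.2156
d((4, -5), (28, 9)) = 27.7849
d((4, -5), (-18, 12)) = 27.8029
d((4, -5), (-6, 12)) = 19.7231
d((4, -5), (-7, -22)) = 20.2485
d((4, -5), (-17, 13)) = 27.6586
d((4, -5), (-13, 8)) = 21.4009
d((4, -5), (-11, 8)) = 19.8494
d((4, -5), (-24, 24)) = 40.3113
d((-28, 14), (28, 9)) = 56.2228
d((-28, 14), (-18, 12)) = 10.198
d((-28, 14), (-6, 12)) = 22.0907
d((-28, 14), (-7, -22)) = 41.6773
d((-28, 14), (-17, 13)) = 11.0454
d((-28, 14), (-13, 8)) = 16.1555
d((-28, 14), (-11, 8)) = 18.0278
d((-28, 14), (-24, 24)) = 10.7703
d((28, 9), (-18, 12)) = 46.0977
d((28, 9), (-6, 12)) = 34.1321
d((28, 9), (-7, -22)) = 46.7547
d((28, 9), (-17, 13)) = 45.1774
d((28, 9), (-13, 8)) = 41.0122
d((28, 9), (-11, 8)) = 39.0128
d((28, 9), (-24, 24)) = 54.1202
d((-18, 12), (-6, 12)) = 12.0
d((-18, 12), (-7, -22)) = 35.7351
d((-18, 12), (-17, 13)) = 1.4142 <-- minimum
d((-18, 12), (-13, 8)) = 6.4031
d((-18, 12), (-11, 8)) = 8.0623
d((-18, 12), (-24, 24)) = 13.4164
d((-6, 12), (-7, -22)) = 34.0147
d((-6, 12), (-17, 13)) = 11.0454
d((-6, 12), (-13, 8)) = 8.0623
d((-6, 12), (-11, 8)) = 6.4031
d((-6, 12), (-24, 24)) = 21.6333
d((-7, -22), (-17, 13)) = 36.4005
d((-7, -22), (-13, 8)) = 30.5941
d((-7, -22), (-11, 8)) = 30.2655
d((-7, -22), (-24, 24)) = 49.0408
d((-17, 13), (-13, 8)) = 6.4031
d((-17, 13), (-11, 8)) = 7.8102
d((-17, 13), (-24, 24)) = 13.0384
d((-13, 8), (-11, 8)) = 2.0
d((-13, 8), (-24, 24)) = 19.4165
d((-11, 8), (-24, 24)) = 20.6155

Closest pair: (-18, 12) and (-17, 13) with distance 1.4142

The closest pair is (-18, 12) and (-17, 13) with Euclidean distance 1.4142. For 10 points, brute-force pairwise comparison is shown above. For large n, the divide-and-conquer algorithm (sort by x, recurse on halves, check the dividing strip) achieves O(n log n).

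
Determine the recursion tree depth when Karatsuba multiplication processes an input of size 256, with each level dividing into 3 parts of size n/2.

For divide and conquer with division factor 2:

Problem sizes at each level:
Level 0: 256
Level 1: 128
Level 2: 64
Level 3: 32
Level 4: 16
Level 5: 8
Level 6: 4
Level 7: 2
Level 8: 1

The root is level 0 and the size-1 base case is level 8 (the tree spans levels 0 through 8, i.e. 9 levels counting the root), so the depth is the number of divisions: log_2(256) = 8

The recursion tree depth is log_2(256) = 8. At each level, the problem size is divided by 2, so it takes 8 divisions to reduce to a base case of size 1. The algorithm makes 3 recursive calls at each level.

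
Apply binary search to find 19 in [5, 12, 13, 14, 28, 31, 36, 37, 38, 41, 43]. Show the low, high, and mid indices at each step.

Binary search for 19 in [5, 12, 13, 14, 28, 31, 36, 37, 38, 41, 43]:

lo=0, hi=10, mid=5, arr[mid]=31 -> 31 > 19, search left half
lo=0, hi=4, mid=2, arr[mid]=13 -> 13 < 19, search right half
lo=3, hi=4, mid=3, arr[mid]=14 -> 14 < 19, search right half
lo=4, hi=4, mid=4, arr[mid]=28 -> 28 > 19, search left half
lo=4 > hi=3, target 19 not found

Binary search determines that 19 is not in the array after 4 comparisons. The search space was exhausted without finding the target.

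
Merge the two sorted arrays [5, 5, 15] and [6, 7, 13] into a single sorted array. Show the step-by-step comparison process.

Merging process:

Compare 5 vs 6: take 5 from left. Merged: [5]
Compare 5 vs 6: take 5 from left. Merged: [5, 5]
Compare 15 vs 6: take 6 from right. Merged: [5, 5, 6]
Compare 15 vs 7: take 7 from right. Merged: [5, 5, 6, 7]
Compare 15 vs 13: take 13 from right. Merged: [5, 5, 6, 7, 13]
Append remaining from left: [15]. Merged: [5, 5, 6, 7, 13, 15]

Final merged array: [5, 5, 6, 7, 13, 15]
Total comparisons: 5

The merged array is [5, 5, 6, 7, 13, 15], requiring 5 comparisons. The merge step runs in O(n) time where n is the total number of elements.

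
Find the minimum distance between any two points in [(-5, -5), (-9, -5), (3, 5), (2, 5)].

Computing all pairwise distances among 4 points:

d((-5, -5), (-9, -5)) = 4.0
d((-5, -5), (3, 5)) = 12.8062
d((-5, -5), (2, 5)) = 12.2066
d((-9, -5), (3, 5)) = 15.6205
d((-9, -5), (2, 5)) = 14.8661
d((3, 5), (2, 5)) = 1.0 <-- minimum

Closest pair: (3, 5) and (2, 5) with distance 1.0

The closest pair is (3, 5) and (2, 5) with Euclidean distance 1.0. For 4 points, brute-force pairwise comparison is shown above. For large n, the divide-and-conquer algorithm (sort by x, recurse on halves, check the dividing strip) achieves O(n log n).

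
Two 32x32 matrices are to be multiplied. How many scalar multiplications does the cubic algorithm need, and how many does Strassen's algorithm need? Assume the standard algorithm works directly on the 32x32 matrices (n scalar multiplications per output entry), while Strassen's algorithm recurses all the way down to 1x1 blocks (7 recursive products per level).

Matrix multiplication for 32x32 matrices:

Standard algorithm: 32^3 = 32768 multiplications
Strassen's algorithm: 7^(log2(32)) = 7^5 = 16807 multiplications
Savings: 32768 - 16807 = 15961 multiplications

Standard: 32768 multiplications (32^3). Strassen: 16807 multiplications (7^5). Strassen reduces 8 recursive multiplications to 7 at each level.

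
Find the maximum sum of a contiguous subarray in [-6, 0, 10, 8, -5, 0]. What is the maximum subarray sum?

Using Kadane's algorithm on [-6, 0, 10, 8, -5, 0]:

Scanning through the array:
Position 1 (value 0): max_ending_here = 0, max_so_far = 0
Position 2 (value 10): max_ending_here = 10, max_so_far = 10
Position 3 (value 8): max_ending_here = 18, max_so_far = 18
Position 4 (value -5): max_ending_here = 13, max_so_far = 18
Position 5 (value 0): max_ending_here = 13, max_so_far = 18

Maximum subarray: [0, 10, 8]
Maximum sum: 18

The maximum subarray is [0, 10, 8] with sum 18. This subarray runs from index 1 to index 3.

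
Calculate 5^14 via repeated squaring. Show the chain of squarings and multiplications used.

Computing 5^14 by squaring (build up from 5^1; each line after the first costs one multiplication):

5^1 = 5
5^2 = (5^1)^2 = 5^2 = 25
5^3 = 5 * 5^2 = 5 * 25 = 125
5^6 = (5^3)^2 = 125^2 = 15625
5^7 = 5 * 5^6 = 5 * 15625 = 78125
5^14 = (5^7)^2 = 78125^2 = 6103515625

Result: 6103515625
Multiplications needed: 5 (5 lines after 5^1)

5^14 = 6103515625. Using exponentiation by squaring, this requires 5 multiplications. The key idea: if the exponent is even, square the half-power; if odd, multiply by the base once.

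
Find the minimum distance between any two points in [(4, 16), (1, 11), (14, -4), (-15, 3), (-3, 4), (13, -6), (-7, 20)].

Computing all pairwise distances among 7 points:

d((4, 16), (1, 11)) = 5.831
d((4, 16), (14, -4)) = 22.3607
d((4, 16), (-15, 3)) = 23.0217
d((4, 16), (-3, 4)) = 13.8924
d((4, 16), (13, -6)) = 23.7697
d((4, 16), (-7, 20)) = 11.7047
d((1, 11), (14, -4)) = 19.8494
d((1, 11), (-15, 3)) = 17.8885
d((1, 11), (-3, 4)) = 8.0623
d((1, 11), (13, -6)) = 20.8087
d((1, 11), (-7, 20)) = 12.0416
d((14, -4), (-15, 3)) = 29.8329
d((14, -4), (-3, 4)) = 18.7883
d((14, -4), (13, -6)) = 2.2361 <-- minimum
d((14, -4), (-7, 20)) = 31.8904
d((-15, 3), (-3, 4)) = 12.0416
d((-15, 3), (13, -6)) = 29.4109
d((-15, 3), (-7, 20)) = 18.7883
d((-3, 4), (13, -6)) = 18.868
d((-3, 4), (-7, 20)) = 16.4924
d((13, -6), (-7, 20)) = 32.8024

Closest pair: (14, -4) and (13, -6) with distance 2.2361

The closest pair is (14, -4) and (13, -6) with Euclidean distance 2.2361. For 7 points, brute-force pairwise comparison is shown above. For large n, the divide-and-conquer algorithm (sort by x, recurse on halves, check the dividing strip) achieves O(n log n).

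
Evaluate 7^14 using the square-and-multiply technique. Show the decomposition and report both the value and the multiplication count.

Computing 7^14 by squaring (build up from 7^1; each line after the first costs one multiplication):

7^1 = 7
7^2 = (7^1)^2 = 7^2 = 49
7^3 = 7 * 7^2 = 7 * 49 = 343
7^6 = (7^3)^2 = 343^2 = 117649
7^7 = 7 * 7^6 = 7 * 117649 = 823543
7^14 = (7^7)^2 = 823543^2 = 678223072849

Result: 678223072849
Multiplications needed: 5 (5 lines after 7^1)

7^14 = 678223072849. Using exponentiation by squaring, this requires 5 multiplications. The key idea: if the exponent is even, square the half-power; if odd, multiply by the base once.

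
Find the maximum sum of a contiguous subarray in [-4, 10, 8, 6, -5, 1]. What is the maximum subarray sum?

Using Kadane's algorithm on [-4, 10, 8, 6, -5, 1]:

Scanning through the array:
Position 1 (value 10): max_ending_here = 10, max_so_far = 10
Position 2 (value 8): max_ending_here = 18, max_so_far = 18
Position 3 (value 6): max_ending_here = 24, max_so_far = 24
Position 4 (value -5): max_ending_here = 19, max_so_far = 24
Position 5 (value 1): max_ending_here = 20, max_so_far = 24

Maximum subarray: [10, 8, 6]
Maximum sum: 24

The maximum subarray is [10, 8, 6] with sum 24. This subarray runs from index 1 to index 3.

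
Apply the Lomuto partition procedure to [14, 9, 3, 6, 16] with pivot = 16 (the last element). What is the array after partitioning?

Lomuto partition with pivot = 16:

Initial array: [14, 9, 3, 6, 16]

arr[0]=14 <= 16: swap with position 0, array becomes [14, 9, 3, 6, 16]
arr[1]=9 <= 16: swap with position 1, array becomes [14, 9, 3, 6, 16]
arr[2]=3 <= 16: swap with position 2, array becomes [14, 9, 3, 6, 16]
arr[3]=6 <= 16: swap with position 3, array becomes [14, 9, 3, 6, 16]

Place pivot at position 4: [14, 9, 3, 6, 16]
Pivot position: 4

After partitioning with pivot 16, the array becomes [14, 9, 3, 6, 16]. The pivot is placed at index 4. All elements to the left of the pivot are <= 16, and all elements to the right are > 16.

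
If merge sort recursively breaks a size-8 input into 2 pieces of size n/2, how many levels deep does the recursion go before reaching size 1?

For divide and conquer with division factor 2:

Problem sizes at each level:
Level 0: 8
Level 1: 4
Level 2: 2
Level 3: 1

The root is level 0 and the size-1 base case is level 3 (the tree spans levels 0 through 3, i.e. 4 levels counting the root), so the depth is the number of divisions: log_2(8) = 3

The recursion tree depth is log_2(8) = 3. At each level, the problem size is divided by 2, so it takes 3 divisions to reduce to a base case of size 1. The algorithm makes 2 recursive calls at each level.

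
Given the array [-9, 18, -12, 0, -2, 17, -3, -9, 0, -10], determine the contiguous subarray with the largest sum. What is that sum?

Using Kadane's algorithm on [-9, 18, -12, 0, -2, 17, -3, -9, 0, -10]:

Scanning through the array:
Position 1 (value 18): max_ending_here = 18, max_so_far = 18
Position 2 (value -12): max_ending_here = 6, max_so_far = 18
Position 3 (value 0): max_ending_here = 6, max_so_far = 18
Position 4 (value -2): max_ending_here = 4, max_so_far = 18
Position 5 (value 17): max_ending_here = 21, max_so_far = 21
Position 6 (value -3): max_ending_here = 18, max_so_far = 21
Position 7 (value -9): max_ending_here = 9, max_so_far = 21
Position 8 (value 0): max_ending_here = 9, max_so_far = 21
Position 9 (value -10): max_ending_here = -1, max_so_far = 21

Maximum subarray: [18, -12, 0, -2, 17]
Maximum sum: 21

The maximum subarray is [18, -12, 0, -2, 17] with sum 21. This subarray runs from index 1 to index 5.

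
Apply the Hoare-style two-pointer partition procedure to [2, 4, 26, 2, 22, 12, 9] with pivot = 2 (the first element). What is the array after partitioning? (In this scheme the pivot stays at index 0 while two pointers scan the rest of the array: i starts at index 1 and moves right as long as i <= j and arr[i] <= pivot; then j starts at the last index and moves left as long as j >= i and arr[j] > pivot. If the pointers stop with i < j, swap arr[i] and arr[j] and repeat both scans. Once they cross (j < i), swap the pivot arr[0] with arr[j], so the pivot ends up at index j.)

Hoare-style two-pointer partition with pivot = 2:

Initial array: [2, 4, 26, 2, 22, 12, 9]

Pointers start at i = 1, j = 6.
i stops at index 1 (arr[1]=4 > 2), j stops at index 3 (arr[3]=2 <= 2): swap arr[1] and arr[3], array becomes [2, 2, 26, 4, 22, 12, 9]
i ends at 2, j ends at 1: the pointers have crossed (j < i), so scanning stops.

Swap pivot arr[0] with arr[1] to place pivot at position 1: [2, 2, 26, 4, 22, 12, 9]
Pivot position: 1

After partitioning with pivot 2, the array becomes [2, 2, 26, 4, 22, 12, 9]. The pivot is placed at index 1. All elements to the left of the pivot are <= 2, and all elements to the right are > 2.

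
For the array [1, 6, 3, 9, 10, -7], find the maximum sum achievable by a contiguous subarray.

Using Kadane's algorithm on [1, 6, 3, 9, 10, -7]:

Scanning through the array:
Position 1 (value 6): max_ending_here = 7, max_so_far = 7
Position 2 (value 3): max_ending_here = 10, max_so_far = 10
Position 3 (value 9): max_ending_here = 19, max_so_far = 19
Position 4 (value 10): max_ending_here = 29, max_so_far = 29
Position 5 (value -7): max_ending_here = 22, max_so_far = 29

Maximum subarray: [1, 6, 3, 9, 10]
Maximum sum: 29

The maximum subarray is [1, 6, 3, 9, 10] with sum 29. This subarray runs from index 0 to index 4.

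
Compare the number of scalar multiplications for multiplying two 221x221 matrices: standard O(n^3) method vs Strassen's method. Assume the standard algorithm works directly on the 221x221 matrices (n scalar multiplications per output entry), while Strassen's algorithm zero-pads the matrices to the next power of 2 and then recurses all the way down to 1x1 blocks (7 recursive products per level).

Matrix multiplication for 221x221 matrices:

Strassen's algorithm requires power-of-2 dimensions. Pad 221x221 to 256x256 (next power of 2).

Standard algorithm: 221^3 = 10793861 multiplications
Strassen's algorithm: 7^(log2(256)) = 7^8 = 5764801 multiplications
Savings: 10793861 - 5764801 = 5029060 multiplications

Standard: 10793861 multiplications (221^3). Strassen: 5764801 multiplications (7^8, after padding to 256x256). Strassen reduces 8 recursive multiplications to 7 at each level.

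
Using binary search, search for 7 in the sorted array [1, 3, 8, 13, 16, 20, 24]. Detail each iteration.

Binary search for 7 in [1, 3, 8, 13, 16, 20, 24]:

lo=0, hi=6, mid=3, arr[mid]=13 -> 13 > 7, search left half
lo=0, hi=2, mid=1, arr[mid]=3 -> 3 < 7, search right half
lo=2, hi=2, mid=2, arr[mid]=8 -> 8 > 7, search left half
lo=2 > hi=1, target 7 not found

Binary search determines that 7 is not in the array after 3 comparisons. The search space was exhausted without finding the target.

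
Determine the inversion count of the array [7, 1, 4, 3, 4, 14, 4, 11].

Finding inversions in [7, 1, 4, 3, 4, 14, 4, 11]:

(0, 1): arr[0]=7 > arr[1]=1
(0, 2): arr[0]=7 > arr[2]=4
(0, 3): arr[0]=7 > arr[3]=3
(0, 4): arr[0]=7 > arr[4]=4
(0, 6): arr[0]=7 > arr[6]=4
(2, 3): arr[2]=4 > arr[3]=3
(5, 6): arr[5]=14 > arr[6]=4
(5, 7): arr[5]=14 > arr[7]=11

Total inversions: 8

The array has 8 inversion(s): (0,1), (0,2), (0,3), (0,4), (0,6), (2,3), (5,6), (5,7). Each pair (i,j) satisfies i < j and arr[i] > arr[j].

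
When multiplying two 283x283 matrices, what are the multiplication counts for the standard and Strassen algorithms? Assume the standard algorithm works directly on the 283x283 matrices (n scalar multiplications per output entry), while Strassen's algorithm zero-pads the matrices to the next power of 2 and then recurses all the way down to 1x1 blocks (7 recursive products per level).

Matrix multiplication for 283x283 matrices:

Strassen's algorithm requires power-of-2 dimensions. Pad 283x283 to 512x512 (next power of 2).

Standard algorithm: 283^3 = 22665187 multiplications
Strassen's algorithm: 7^(log2(512)) = 7^9 = 40353607 multiplications
Difference: 22665187 - 40353607 = -17688420 (Strassen uses MORE here due to padding overhead — for small or just-over-power-of-2 n, padding can outweigh the per-level savings)

Standard: 22665187 multiplications (283^3). Strassen: 40353607 multiplications (7^9, after padding to 512x512). Strassen reduces 8 recursive multiplications to 7 at each level.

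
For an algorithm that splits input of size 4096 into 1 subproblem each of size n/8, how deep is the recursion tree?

For divide and conquer with division factor 8:

Problem sizes at each level:
Level 0: 4096
Level 1: 512
Level 2: 64
Level 3: 8
Level 4: 1

The root is level 0 and the size-1 base case is level 4 (the tree spans levels 0 through 4, i.e. 5 levels counting the root), so the depth is the number of divisions: log_8(4096) = 4

The recursion tree depth is log_8(4096) = 4. At each level, the problem size is divided by 8, so it takes 4 divisions to reduce to a base case of size 1. The algorithm makes 1 recursive call at each level.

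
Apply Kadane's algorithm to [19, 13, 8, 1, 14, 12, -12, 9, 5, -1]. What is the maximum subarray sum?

Using Kadane's algorithm on [19, 13, 8, 1, 14, 12, -12, 9, 5, -1]:

Scanning through the array:
Position 1 (value 13): max_ending_here = 32, max_so_far = 32
Position 2 (value 8): max_ending_here = 40, max_so_far = 40
Position 3 (value 1): max_ending_here = 41, max_so_far = 41
Position 4 (value 14): max_ending_here = 55, max_so_far = 55
Position 5 (value 12): max_ending_here = 67, max_so_far = 67
Position 6 (value -12): max_ending_here = 55, max_so_far = 67
Position 7 (value 9): max_ending_here = 64, max_so_far = 67
Position 8 (value 5): max_ending_here = 69, max_so_far = 69
Position 9 (value -1): max_ending_here = 68, max_so_far = 69

Maximum subarray: [19, 13, 8, 1, 14, 12, -12, 9, 5]
Maximum sum: 69

The maximum subarray is [19, 13, 8, 1, 14, 12, -12, 9, 5] with sum 69. This subarray runs from index 0 to index 8.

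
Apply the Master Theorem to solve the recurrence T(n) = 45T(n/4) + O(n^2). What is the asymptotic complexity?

Master Theorem for T(n) = 45T(n/4) + O(n^2):

a = 45, b = 4, c = 2
log_b(a) = log_4(45) = 2.7459

Case 1: c = 2 < log_4(45) = 2.7459
T(n) = O(n^(log_4 45))

For T(n) = 45T(n/4) + O(n^2): log_4(45) = 2.7459. This is Case 1 of the Master Theorem (c < log_b(a), work dominated by leaves), giving O(n^(log_4 45)).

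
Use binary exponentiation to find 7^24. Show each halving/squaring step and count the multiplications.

Computing 7^24 by squaring (build up from 7^1; each line after the first costs one multiplication):

7^1 = 7
7^2 = (7^1)^2 = 7^2 = 49
7^3 = 7 * 7^2 = 7 * 49 = 343
7^6 = (7^3)^2 = 343^2 = 117649
7^12 = (7^6)^2 = 117649^2 = 13841287201
7^24 = (7^12)^2 = 13841287201^2 = 191581231380566414401

Result: 191581231380566414401
Multiplications needed: 5 (5 lines after 7^1)

7^24 = 191581231380566414401. Using exponentiation by squaring, this requires 5 multiplications. The key idea: if the exponent is even, square the half-power; if odd, multiply by the base once.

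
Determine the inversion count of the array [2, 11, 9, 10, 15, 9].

Finding inversions in [2, 11, 9, 10, 15, 9]:

(1, 2): arr[1]=11 > arr[2]=9
(1, 3): arr[1]=11 > arr[3]=10
(1, 5): arr[1]=11 > arr[5]=9
(3, 5): arr[3]=10 > arr[5]=9
(4, 5): arr[4]=15 > arr[5]=9

Total inversions: 5

The array has 5 inversion(s): (1,2), (1,3), (1,5), (3,5), (4,5). Each pair (i,j) satisfies i < j and arr[i] > arr[j].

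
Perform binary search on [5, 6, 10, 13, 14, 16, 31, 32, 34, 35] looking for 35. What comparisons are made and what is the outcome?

Binary search for 35 in [5, 6, 10, 13, 14, 16, 31, 32, 34, 35]:

lo=0, hi=9, mid=4, arr[mid]=14 -> 14 < 35, search right half
lo=5, hi=9, mid=7, arr[mid]=32 -> 32 < 35, search right half
lo=8, hi=9, mid=8, arr[mid]=34 -> 34 < 35, search right half
lo=9, hi=9, mid=9, arr[mid]=35 -> Found target at index 9!

Binary search finds 35 at index 9 after 4 comparisons. The search repeatedly halves the search space by comparing with the middle element.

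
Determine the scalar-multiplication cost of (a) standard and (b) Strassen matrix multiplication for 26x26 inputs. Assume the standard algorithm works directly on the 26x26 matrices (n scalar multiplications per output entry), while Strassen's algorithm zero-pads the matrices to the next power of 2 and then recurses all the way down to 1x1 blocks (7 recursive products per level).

Matrix multiplication for 26x26 matrices:

Strassen's algorithm requires power-of-2 dimensions. Pad 26x26 to 32x32 (next power of 2).

Standard algorithm: 26^3 = 17576 multiplications
Strassen's algorithm: 7^(log2(32)) = 7^5 = 16807 multiplications
Savings: 17576 - 16807 = 769 multiplications

Standard: 17576 multiplications (26^3). Strassen: 16807 multiplications (7^5, after padding to 32x32). Strassen reduces 8 recursive multiplications to 7 at each level.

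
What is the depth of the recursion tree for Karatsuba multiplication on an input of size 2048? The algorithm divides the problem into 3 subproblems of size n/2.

For divide and conquer with division factor 2:

Problem sizes at each level:
Level 0: 2048
Level 1: 1024
Level 2: 512
Level 3: 256
Level 4: 128
Level 5: 64
Level 6: 32
Level 7: 16
Level 8: 8
Level 9: 4
Level 10: 2
Level 11: 1

The root is level 0 and the size-1 base case is level 11 (the tree spans levels 0 through 11, i.e. 12 levels counting the root), so the depth is the number of divisions: log_2(2048) = 11

The recursion tree depth is log_2(2048) = 11. At each level, the problem size is divided by 2, so it takes 11 divisions to reduce to a base case of size 1. The algorithm makes 3 recursive calls at each level.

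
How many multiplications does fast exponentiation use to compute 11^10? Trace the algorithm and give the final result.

Computing 11^10 by squaring (build up from 11^1; each line after the first costs one multiplication):

11^1 = 11
11^2 = (11^1)^2 = 11^2 = 121
11^4 = (11^2)^2 = 121^2 = 14641
11^5 = 11 * 11^4 = 11 * 14641 = 161051
11^10 = (11^5)^2 = 161051^2 = 25937424601

Result: 25937424601
Multiplications needed: 4 (4 lines after 11^1)

11^10 = 25937424601. Using exponentiation by squaring, this requires 4 multiplications. The key idea: if the exponent is even, square the half-power; if odd, multiply by the base once.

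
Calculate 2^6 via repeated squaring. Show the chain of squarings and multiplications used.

Computing 2^6 by squaring (build up from 2^1; each line after the first costs one multiplication):

2^1 = 2
2^2 = (2^1)^2 = 2^2 = 4
2^3 = 2 * 2^2 = 2 * 4 = 8
2^6 = (2^3)^2 = 8^2 = 64

Result: 64
Multiplications needed: 3 (3 lines after 2^1)

2^6 = 64. Using exponentiation by squaring, this requires 3 multiplications. The key idea: if the exponent is even, square the half-power; if odd, multiply by the base once.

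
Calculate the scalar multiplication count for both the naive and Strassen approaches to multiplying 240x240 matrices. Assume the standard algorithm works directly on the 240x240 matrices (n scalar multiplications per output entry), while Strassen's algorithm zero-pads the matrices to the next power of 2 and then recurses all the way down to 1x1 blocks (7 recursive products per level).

Matrix multiplication for 240x240 matrices:

Strassen's algorithm requires power-of-2 dimensions. Pad 240x240 to 256x256 (next power of 2).

Standard algorithm: 240^3 = 13824000 multiplications
Strassen's algorithm: 7^(log2(256)) = 7^8 = 5764801 multiplications
Savings: 13824000 - 5764801 = 8059199 multiplications

Standard: 13824000 multiplications (240^3). Strassen: 5764801 multiplications (7^8, after padding to 256x256). Strassen reduces 8 recursive multiplications to 7 at each level.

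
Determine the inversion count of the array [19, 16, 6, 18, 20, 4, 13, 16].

Finding inversions in [19, 16, 6, 18, 20, 4, 13, 16]:

(0, 1): arr[0]=19 > arr[1]=16
(0, 2): arr[0]=19 > arr[2]=6
(0, 3): arr[0]=19 > arr[3]=18
(0, 5): arr[0]=19 > arr[5]=4
(0, 6): arr[0]=19 > arr[6]=13
(0, 7): arr[0]=19 > arr[7]=16
(1, 2): arr[1]=16 > arr[2]=6
(1, 5): arr[1]=16 > arr[5]=4
(1, 6): arr[1]=16 > arr[6]=13
(2, 5): arr[2]=6 > arr[5]=4
(3, 5): arr[3]=18 > arr[5]=4
(3, 6): arr[3]=18 > arr[6]=13
(3, 7): arr[3]=18 > arr[7]=16
(4, 5): arr[4]=20 > arr[5]=4
(4, 6): arr[4]=20 > arr[6]=13
(4, 7): arr[4]=20 > arr[7]=16

Total inversions: 16

The array has 16 inversion(s): (0,1), (0,2), (0,3), (0,5), (0,6), (0,7), (1,2), (1,5), (1,6), (2,5), (3,5), (3,6), (3,7), (4,5), (4,6), (4,7). Each pair (i,j) satisfies i < j and arr[i] > arr[j].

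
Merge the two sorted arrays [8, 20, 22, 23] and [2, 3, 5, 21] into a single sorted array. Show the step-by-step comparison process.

Merging process:

Compare 8 vs 2: take 2 from right. Merged: [2]
Compare 8 vs 3: take 3 from right. Merged: [2, 3]
Compare 8 vs 5: take 5 from right. Merged: [2, 3, 5]
Compare 8 vs 21: take 8 from left. Merged: [2, 3, 5, 8]
Compare 20 vs 21: take 20 from left. Merged: [2, 3, 5, 8, 20]
Compare 22 vs 21: take 21 from right. Merged: [2, 3, 5, 8, 20, 21]
Append remaining from left: [22, 23]. Merged: [2, 3, 5, 8, 20, 21, 22, 23]

Final merged array: [2, 3, 5, 8, 20, 21, 22, 23]
Total comparisons: 6

The merged array is [2, 3, 5, 8, 20, 21, 22, 23], requiring 6 comparisons. The merge step runs in O(n) time where n is the total number of elements.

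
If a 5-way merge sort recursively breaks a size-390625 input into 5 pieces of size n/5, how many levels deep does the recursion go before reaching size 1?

For divide and conquer with division factor 5:

Problem sizes at each level:
Level 0: 390625
Level 1: 78125
Level 2: 15625
Level 3: 3125
Level 4: 625
Level 5: 125
Level 6: 25
Level 7: 5
Level 8: 1

The root is level 0 and the size-1 base case is level 8 (the tree spans levels 0 through 8, i.e. 9 levels counting the root), so the depth is the number of divisions: log_5(390625) = 8

The recursion tree depth is log_5(390625) = 8. At each level, the problem size is divided by 5, so it takes 8 divisions to reduce to a base case of size 1. The algorithm makes 5 recursive calls at each level.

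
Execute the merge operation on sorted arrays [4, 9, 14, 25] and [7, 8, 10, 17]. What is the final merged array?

Merging process:

Compare 4 vs 7: take 4 from left. Merged: [4]
Compare 9 vs 7: take 7 from right. Merged: [4, 7]
Compare 9 vs 8: take 8 from right. Merged: [4, 7, 8]
Compare 9 vs 10: take 9 from left. Merged: [4, 7, 8, 9]
Compare 14 vs 10: take 10 from right. Merged: [4, 7, 8, 9, 10]
Compare 14 vs 17: take 14 from left. Merged: [4, 7, 8, 9, 10, 14]
Compare 25 vs 17: take 17 from right. Merged: [4, 7, 8, 9, 10, 14, 17]
Append remaining from left: [25]. Merged: [4, 7, 8, 9, 10, 14, 17, 25]

Final merged array: [4, 7, 8, 9, 10, 14, 17, 25]
Total comparisons: 7

The merged array is [4, 7, 8, 9, 10, 14, 17, 25], requiring 7 comparisons. The merge step runs in O(n) time where n is the total number of elements.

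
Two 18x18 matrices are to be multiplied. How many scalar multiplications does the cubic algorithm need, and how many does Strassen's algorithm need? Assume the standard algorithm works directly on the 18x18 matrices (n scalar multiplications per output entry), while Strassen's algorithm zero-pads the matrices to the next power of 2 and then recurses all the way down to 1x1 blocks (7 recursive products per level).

Matrix multiplication for 18x18 matrices:

Strassen's algorithm requires power-of-2 dimensions. Pad 18x18 to 32x32 (next power of 2).

Standard algorithm: 18^3 = 5832 multiplications
Strassen's algorithm: 7^(log2(32)) = 7^5 = 16807 multiplications
Difference: 5832 - 16807 = -10975 (Strassen uses MORE here due to padding overhead — for small or just-over-power-of-2 n, padding can outweigh the per-level savings)

Standard: 5832 multiplications (18^3). Strassen: 16807 multiplications (7^5, after padding to 32x32). Strassen reduces 8 recursive multiplications to 7 at each level.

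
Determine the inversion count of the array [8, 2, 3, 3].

Finding inversions in [8, 2, 3, 3]:

(0, 1): arr[0]=8 > arr[1]=2
(0, 2): arr[0]=8 > arr[2]=3
(0, 3): arr[0]=8 > arr[3]=3

Total inversions: 3

The array has 3 inversion(s): (0,1), (0,2), (0,3). Each pair (i,j) satisfies i < j and arr[i] > arr[j].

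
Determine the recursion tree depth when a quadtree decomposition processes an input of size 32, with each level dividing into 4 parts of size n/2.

For divide and conquer with division factor 2:

Problem sizes at each level:
Level 0: 32
Level 1: 16
Level 2: 8
Level 3: 4
Level 4: 2
Level 5: 1

The root is level 0 and the size-1 base case is level 5 (the tree spans levels 0 through 5, i.e. 6 levels counting the root), so the depth is the number of divisions: log_2(32) = 5

The recursion tree depth is log_2(32) = 5. At each level, the problem size is divided by 2, so it takes 5 divisions to reduce to a base case of size 1. The algorithm makes 4 recursive calls at each level.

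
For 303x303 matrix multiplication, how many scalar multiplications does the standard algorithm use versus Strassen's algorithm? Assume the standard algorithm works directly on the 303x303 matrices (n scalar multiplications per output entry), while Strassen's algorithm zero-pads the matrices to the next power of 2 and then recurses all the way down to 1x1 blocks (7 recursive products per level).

Matrix multiplication for 303x303 matrices:

Strassen's algorithm requires power-of-2 dimensions. Pad 303x303 to 512x512 (next power of 2).

Standard algorithm: 303^3 = 27818127 multiplications
Strassen's algorithm: 7^(log2(512)) = 7^9 = 40353607 multiplications
Difference: 27818127 - 40353607 = -12535480 (Strassen uses MORE here due to padding overhead — for small or just-over-power-of-2 n, padding can outweigh the per-level savings)

Standard: 27818127 multiplications (303^3). Strassen: 40353607 multiplications (7^9, after padding to 512x512). Strassen reduces 8 recursive multiplications to 7 at each level.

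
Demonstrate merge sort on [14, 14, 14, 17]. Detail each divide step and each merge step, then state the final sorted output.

Merge sort trace:

Split: [14, 14, 14, 17] -> [14, 14] and [14, 17]
  Split: [14, 14] -> [14] and [14]
  Merge: [14] + [14] -> [14, 14]
  Split: [14, 17] -> [14] and [17]
  Merge: [14] + [17] -> [14, 17]
Merge: [14, 14] + [14, 17] -> [14, 14, 14, 17]

Final sorted array: [14, 14, 14, 17]

The merge sort proceeds by recursively splitting the array and merging sorted halves.
After all merges, the sorted array is [14, 14, 14, 17].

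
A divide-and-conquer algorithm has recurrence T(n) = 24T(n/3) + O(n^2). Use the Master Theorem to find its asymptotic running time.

Master Theorem for T(n) = 24T(n/3) + O(n^2):

a = 24, b = 3, c = 2
log_b(a) = log_3(24) = 2.8928

Case 1: c = 2 < log_3(24) = 2.8928
T(n) = O(n^(log_3 24))

For T(n) = 24T(n/3) + O(n^2): log_3(24) = 2.8928. This is Case 1 of the Master Theorem (c < log_b(a), work dominated by leaves), giving O(n^(log_3 24)).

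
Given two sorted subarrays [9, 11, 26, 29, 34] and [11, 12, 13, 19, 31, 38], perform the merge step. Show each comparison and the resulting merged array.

Merging process:

Compare 9 vs 11: take 9 from left. Merged: [9]
Compare 11 vs 11: take 11 from left. Merged: [9, 11]
Compare 26 vs 11: take 11 from right. Merged: [9, 11, 11]
Compare 26 vs 12: take 12 from right. Merged: [9, 11, 11, 12]
Compare 26 vs 13: take 13 from right. Merged: [9, 11, 11, 12, 13]
Compare 26 vs 19: take 19 from right. Merged: [9, 11, 11, 12, 13, 19]
Compare 26 vs 31: take 26 from left. Merged: [9, 11, 11, 12, 13, 19, 26]
Compare 29 vs 31: take 29 from left. Merged: [9, 11, 11, 12, 13, 19, 26, 29]
Compare 34 vs 31: take 31 from right. Merged: [9, 11, 11, 12, 13, 19, 26, 29, 31]
Compare 34 vs 38: take 34 from left. Merged: [9, 11, 11, 12, 13, 19, 26, 29, 31, 34]
Append remaining from right: [38]. Merged: [9, 11, 11, 12, 13, 19, 26, 29, 31, 34, 38]

Final merged array: [9, 11, 11, 12, 13, 19, 26, 29, 31, 34, 38]
Total comparisons: 10

The merged array is [9, 11, 11, 12, 13, 19, 26, 29, 31, 34, 38], requiring 10 comparisons. The merge step runs in O(n) time where n is the total number of elements.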